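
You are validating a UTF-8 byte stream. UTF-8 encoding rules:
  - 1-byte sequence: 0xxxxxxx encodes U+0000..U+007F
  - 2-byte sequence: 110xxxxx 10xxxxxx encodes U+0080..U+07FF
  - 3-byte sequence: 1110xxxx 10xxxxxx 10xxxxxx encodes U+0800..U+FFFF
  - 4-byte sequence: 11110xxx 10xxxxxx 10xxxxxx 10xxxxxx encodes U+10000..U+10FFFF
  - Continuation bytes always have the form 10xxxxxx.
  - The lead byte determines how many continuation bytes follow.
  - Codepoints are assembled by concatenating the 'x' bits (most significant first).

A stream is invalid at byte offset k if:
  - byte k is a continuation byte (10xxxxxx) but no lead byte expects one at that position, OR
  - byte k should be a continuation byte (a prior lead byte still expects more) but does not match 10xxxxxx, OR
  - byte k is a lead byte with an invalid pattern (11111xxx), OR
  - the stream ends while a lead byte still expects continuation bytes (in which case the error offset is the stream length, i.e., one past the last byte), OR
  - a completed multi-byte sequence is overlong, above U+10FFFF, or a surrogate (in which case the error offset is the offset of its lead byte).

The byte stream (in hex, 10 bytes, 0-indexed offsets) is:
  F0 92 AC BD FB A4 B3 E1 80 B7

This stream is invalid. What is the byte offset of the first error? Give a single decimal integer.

Answer: 4

Derivation:
Byte[0]=F0: 4-byte lead, need 3 cont bytes. acc=0x0
Byte[1]=92: continuation. acc=(acc<<6)|0x12=0x12
Byte[2]=AC: continuation. acc=(acc<<6)|0x2C=0x4AC
Byte[3]=BD: continuation. acc=(acc<<6)|0x3D=0x12B3D
Completed: cp=U+12B3D (starts at byte 0)
Byte[4]=FB: INVALID lead byte (not 0xxx/110x/1110/11110)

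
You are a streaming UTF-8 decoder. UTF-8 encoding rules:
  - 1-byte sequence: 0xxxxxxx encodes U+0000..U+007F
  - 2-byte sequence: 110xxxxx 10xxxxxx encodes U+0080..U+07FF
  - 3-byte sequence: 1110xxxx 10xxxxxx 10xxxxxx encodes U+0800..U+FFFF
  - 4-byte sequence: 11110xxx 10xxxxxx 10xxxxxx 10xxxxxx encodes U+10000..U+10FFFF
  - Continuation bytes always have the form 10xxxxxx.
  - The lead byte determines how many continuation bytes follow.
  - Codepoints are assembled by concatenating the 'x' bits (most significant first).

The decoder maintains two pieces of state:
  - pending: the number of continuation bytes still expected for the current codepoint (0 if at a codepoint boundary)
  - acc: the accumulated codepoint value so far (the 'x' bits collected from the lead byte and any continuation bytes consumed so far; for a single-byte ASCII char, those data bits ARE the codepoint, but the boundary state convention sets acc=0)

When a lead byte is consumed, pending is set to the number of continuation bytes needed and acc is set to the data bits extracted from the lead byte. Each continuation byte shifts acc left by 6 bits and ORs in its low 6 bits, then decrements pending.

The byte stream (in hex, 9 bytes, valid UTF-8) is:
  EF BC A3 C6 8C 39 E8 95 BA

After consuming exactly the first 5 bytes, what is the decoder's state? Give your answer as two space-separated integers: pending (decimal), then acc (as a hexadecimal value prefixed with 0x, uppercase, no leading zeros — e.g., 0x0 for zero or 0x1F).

Answer: 0 0x18C

Derivation:
Byte[0]=EF: 3-byte lead. pending=2, acc=0xF
Byte[1]=BC: continuation. acc=(acc<<6)|0x3C=0x3FC, pending=1
Byte[2]=A3: continuation. acc=(acc<<6)|0x23=0xFF23, pending=0
Byte[3]=C6: 2-byte lead. pending=1, acc=0x6
Byte[4]=8C: continuation. acc=(acc<<6)|0x0C=0x18C, pending=0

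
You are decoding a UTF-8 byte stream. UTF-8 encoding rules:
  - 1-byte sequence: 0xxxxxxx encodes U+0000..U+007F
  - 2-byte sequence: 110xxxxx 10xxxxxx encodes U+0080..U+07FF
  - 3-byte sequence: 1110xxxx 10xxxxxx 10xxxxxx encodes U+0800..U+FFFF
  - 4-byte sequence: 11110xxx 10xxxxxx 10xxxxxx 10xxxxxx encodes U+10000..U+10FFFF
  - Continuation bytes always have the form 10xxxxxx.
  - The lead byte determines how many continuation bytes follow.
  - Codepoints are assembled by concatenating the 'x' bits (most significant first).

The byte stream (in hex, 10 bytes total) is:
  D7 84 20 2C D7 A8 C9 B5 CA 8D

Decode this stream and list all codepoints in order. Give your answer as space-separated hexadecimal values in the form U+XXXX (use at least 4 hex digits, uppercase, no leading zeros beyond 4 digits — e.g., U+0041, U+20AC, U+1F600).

Answer: U+05C4 U+0020 U+002C U+05E8 U+0275 U+028D

Derivation:
Byte[0]=D7: 2-byte lead, need 1 cont bytes. acc=0x17
Byte[1]=84: continuation. acc=(acc<<6)|0x04=0x5C4
Completed: cp=U+05C4 (starts at byte 0)
Byte[2]=20: 1-byte ASCII. cp=U+0020
Byte[3]=2C: 1-byte ASCII. cp=U+002C
Byte[4]=D7: 2-byte lead, need 1 cont bytes. acc=0x17
Byte[5]=A8: continuation. acc=(acc<<6)|0x28=0x5E8
Completed: cp=U+05E8 (starts at byte 4)
Byte[6]=C9: 2-byte lead, need 1 cont bytes. acc=0x9
Byte[7]=B5: continuation. acc=(acc<<6)|0x35=0x275
Completed: cp=U+0275 (starts at byte 6)
Byte[8]=CA: 2-byte lead, need 1 cont bytes. acc=0xA
Byte[9]=8D: continuation. acc=(acc<<6)|0x0D=0x28D
Completed: cp=U+028D (starts at byte 8)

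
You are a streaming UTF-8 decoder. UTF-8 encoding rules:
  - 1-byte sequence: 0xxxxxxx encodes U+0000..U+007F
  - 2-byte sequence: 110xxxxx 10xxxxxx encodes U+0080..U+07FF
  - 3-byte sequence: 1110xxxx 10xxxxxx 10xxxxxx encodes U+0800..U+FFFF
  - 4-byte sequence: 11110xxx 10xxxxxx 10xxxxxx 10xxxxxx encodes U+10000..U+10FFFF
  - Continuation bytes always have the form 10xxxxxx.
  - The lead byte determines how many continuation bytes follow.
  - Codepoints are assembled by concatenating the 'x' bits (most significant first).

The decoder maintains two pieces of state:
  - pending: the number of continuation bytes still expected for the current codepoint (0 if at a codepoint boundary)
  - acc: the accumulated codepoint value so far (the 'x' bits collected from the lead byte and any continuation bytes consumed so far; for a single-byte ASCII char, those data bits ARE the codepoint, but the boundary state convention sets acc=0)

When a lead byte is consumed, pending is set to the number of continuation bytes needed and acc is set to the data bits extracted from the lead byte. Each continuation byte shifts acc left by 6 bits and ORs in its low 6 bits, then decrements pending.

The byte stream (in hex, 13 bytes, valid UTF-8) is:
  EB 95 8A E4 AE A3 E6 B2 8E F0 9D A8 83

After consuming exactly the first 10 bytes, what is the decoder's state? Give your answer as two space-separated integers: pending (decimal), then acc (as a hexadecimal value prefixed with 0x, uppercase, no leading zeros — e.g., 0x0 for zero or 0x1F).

Byte[0]=EB: 3-byte lead. pending=2, acc=0xB
Byte[1]=95: continuation. acc=(acc<<6)|0x15=0x2D5, pending=1
Byte[2]=8A: continuation. acc=(acc<<6)|0x0A=0xB54A, pending=0
Byte[3]=E4: 3-byte lead. pending=2, acc=0x4
Byte[4]=AE: continuation. acc=(acc<<6)|0x2E=0x12E, pending=1
Byte[5]=A3: continuation. acc=(acc<<6)|0x23=0x4BA3, pending=0
Byte[6]=E6: 3-byte lead. pending=2, acc=0x6
Byte[7]=B2: continuation. acc=(acc<<6)|0x32=0x1B2, pending=1
Byte[8]=8E: continuation. acc=(acc<<6)|0x0E=0x6C8E, pending=0
Byte[9]=F0: 4-byte lead. pending=3, acc=0x0

Answer: 3 0x0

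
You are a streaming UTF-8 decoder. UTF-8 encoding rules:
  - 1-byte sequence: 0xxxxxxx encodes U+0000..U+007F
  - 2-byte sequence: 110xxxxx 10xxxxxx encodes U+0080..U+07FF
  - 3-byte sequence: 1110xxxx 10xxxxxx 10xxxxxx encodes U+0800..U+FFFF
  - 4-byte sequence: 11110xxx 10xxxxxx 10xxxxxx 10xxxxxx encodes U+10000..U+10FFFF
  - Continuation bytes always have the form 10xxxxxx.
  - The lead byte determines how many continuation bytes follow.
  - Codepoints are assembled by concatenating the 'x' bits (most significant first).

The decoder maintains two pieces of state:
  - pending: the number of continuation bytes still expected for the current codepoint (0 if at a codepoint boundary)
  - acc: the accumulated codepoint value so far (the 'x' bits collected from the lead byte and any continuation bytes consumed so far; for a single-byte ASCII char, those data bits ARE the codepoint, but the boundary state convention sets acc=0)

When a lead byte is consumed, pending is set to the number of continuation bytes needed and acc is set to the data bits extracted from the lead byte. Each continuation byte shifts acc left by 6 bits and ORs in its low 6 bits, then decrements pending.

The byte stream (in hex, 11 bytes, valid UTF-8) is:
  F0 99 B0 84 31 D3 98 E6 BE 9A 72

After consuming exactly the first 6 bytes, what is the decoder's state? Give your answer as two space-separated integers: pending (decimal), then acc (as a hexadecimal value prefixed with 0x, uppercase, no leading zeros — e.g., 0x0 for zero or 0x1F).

Answer: 1 0x13

Derivation:
Byte[0]=F0: 4-byte lead. pending=3, acc=0x0
Byte[1]=99: continuation. acc=(acc<<6)|0x19=0x19, pending=2
Byte[2]=B0: continuation. acc=(acc<<6)|0x30=0x670, pending=1
Byte[3]=84: continuation. acc=(acc<<6)|0x04=0x19C04, pending=0
Byte[4]=31: 1-byte. pending=0, acc=0x0
Byte[5]=D3: 2-byte lead. pending=1, acc=0x13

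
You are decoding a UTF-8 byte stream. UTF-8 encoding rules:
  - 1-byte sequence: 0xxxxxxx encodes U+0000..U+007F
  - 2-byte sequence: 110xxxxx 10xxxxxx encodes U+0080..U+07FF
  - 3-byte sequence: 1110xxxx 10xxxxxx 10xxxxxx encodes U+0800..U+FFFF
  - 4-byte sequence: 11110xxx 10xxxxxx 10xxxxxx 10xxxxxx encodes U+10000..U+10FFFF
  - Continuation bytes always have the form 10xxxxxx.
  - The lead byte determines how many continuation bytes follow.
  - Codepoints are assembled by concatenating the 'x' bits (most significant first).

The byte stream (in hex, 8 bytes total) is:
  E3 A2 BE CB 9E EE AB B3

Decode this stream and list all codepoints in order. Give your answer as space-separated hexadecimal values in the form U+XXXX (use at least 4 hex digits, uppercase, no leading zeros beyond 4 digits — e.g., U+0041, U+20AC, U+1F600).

Byte[0]=E3: 3-byte lead, need 2 cont bytes. acc=0x3
Byte[1]=A2: continuation. acc=(acc<<6)|0x22=0xE2
Byte[2]=BE: continuation. acc=(acc<<6)|0x3E=0x38BE
Completed: cp=U+38BE (starts at byte 0)
Byte[3]=CB: 2-byte lead, need 1 cont bytes. acc=0xB
Byte[4]=9E: continuation. acc=(acc<<6)|0x1E=0x2DE
Completed: cp=U+02DE (starts at byte 3)
Byte[5]=EE: 3-byte lead, need 2 cont bytes. acc=0xE
Byte[6]=AB: continuation. acc=(acc<<6)|0x2B=0x3AB
Byte[7]=B3: continuation. acc=(acc<<6)|0x33=0xEAF3
Completed: cp=U+EAF3 (starts at byte 5)

Answer: U+38BE U+02DE U+EAF3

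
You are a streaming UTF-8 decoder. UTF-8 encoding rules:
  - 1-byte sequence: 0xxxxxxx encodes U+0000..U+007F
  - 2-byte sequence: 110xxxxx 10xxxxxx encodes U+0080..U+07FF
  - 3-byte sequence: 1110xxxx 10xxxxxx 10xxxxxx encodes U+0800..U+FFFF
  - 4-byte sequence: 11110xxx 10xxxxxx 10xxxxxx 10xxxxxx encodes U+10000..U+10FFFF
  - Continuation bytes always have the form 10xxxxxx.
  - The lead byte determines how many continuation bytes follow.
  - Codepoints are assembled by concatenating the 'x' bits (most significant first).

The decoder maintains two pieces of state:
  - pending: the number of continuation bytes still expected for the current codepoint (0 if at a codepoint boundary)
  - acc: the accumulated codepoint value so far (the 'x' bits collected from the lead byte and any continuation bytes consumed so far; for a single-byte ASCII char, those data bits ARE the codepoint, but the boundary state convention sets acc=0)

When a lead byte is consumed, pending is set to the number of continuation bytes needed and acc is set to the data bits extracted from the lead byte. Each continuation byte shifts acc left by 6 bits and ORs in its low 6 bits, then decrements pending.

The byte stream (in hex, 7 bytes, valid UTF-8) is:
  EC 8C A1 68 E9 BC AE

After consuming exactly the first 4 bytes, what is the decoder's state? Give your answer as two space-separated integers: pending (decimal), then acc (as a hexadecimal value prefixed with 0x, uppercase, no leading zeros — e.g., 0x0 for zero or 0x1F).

Byte[0]=EC: 3-byte lead. pending=2, acc=0xC
Byte[1]=8C: continuation. acc=(acc<<6)|0x0C=0x30C, pending=1
Byte[2]=A1: continuation. acc=(acc<<6)|0x21=0xC321, pending=0
Byte[3]=68: 1-byte. pending=0, acc=0x0

Answer: 0 0x0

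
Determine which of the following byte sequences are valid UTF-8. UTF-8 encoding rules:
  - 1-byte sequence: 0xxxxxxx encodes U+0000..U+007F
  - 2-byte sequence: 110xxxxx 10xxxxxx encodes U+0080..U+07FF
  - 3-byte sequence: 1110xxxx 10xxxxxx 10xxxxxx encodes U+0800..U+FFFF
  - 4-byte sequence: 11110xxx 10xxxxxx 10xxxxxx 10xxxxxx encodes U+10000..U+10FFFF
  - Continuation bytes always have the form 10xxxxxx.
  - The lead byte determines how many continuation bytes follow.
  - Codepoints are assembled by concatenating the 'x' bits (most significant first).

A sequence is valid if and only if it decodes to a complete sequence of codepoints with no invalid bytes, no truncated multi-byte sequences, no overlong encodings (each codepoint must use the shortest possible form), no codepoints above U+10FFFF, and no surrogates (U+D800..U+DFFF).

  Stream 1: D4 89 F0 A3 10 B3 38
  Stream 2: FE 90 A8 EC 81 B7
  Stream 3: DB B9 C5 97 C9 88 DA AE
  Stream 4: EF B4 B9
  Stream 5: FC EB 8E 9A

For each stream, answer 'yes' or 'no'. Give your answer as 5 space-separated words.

Stream 1: error at byte offset 4. INVALID
Stream 2: error at byte offset 0. INVALID
Stream 3: decodes cleanly. VALID
Stream 4: decodes cleanly. VALID
Stream 5: error at byte offset 0. INVALID

Answer: no no yes yes no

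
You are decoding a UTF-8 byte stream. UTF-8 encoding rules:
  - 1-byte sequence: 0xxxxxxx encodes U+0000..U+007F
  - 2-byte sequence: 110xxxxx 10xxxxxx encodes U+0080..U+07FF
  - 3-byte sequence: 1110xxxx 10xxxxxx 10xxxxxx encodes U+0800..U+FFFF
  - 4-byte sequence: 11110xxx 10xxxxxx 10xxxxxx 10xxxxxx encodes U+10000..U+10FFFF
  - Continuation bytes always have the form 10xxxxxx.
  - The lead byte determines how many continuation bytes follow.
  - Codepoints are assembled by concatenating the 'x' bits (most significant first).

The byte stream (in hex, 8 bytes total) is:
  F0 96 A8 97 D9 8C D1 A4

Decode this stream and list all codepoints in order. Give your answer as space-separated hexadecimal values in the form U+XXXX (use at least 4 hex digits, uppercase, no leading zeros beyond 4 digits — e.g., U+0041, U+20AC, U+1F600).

Answer: U+16A17 U+064C U+0464

Derivation:
Byte[0]=F0: 4-byte lead, need 3 cont bytes. acc=0x0
Byte[1]=96: continuation. acc=(acc<<6)|0x16=0x16
Byte[2]=A8: continuation. acc=(acc<<6)|0x28=0x5A8
Byte[3]=97: continuation. acc=(acc<<6)|0x17=0x16A17
Completed: cp=U+16A17 (starts at byte 0)
Byte[4]=D9: 2-byte lead, need 1 cont bytes. acc=0x19
Byte[5]=8C: continuation. acc=(acc<<6)|0x0C=0x64C
Completed: cp=U+064C (starts at byte 4)
Byte[6]=D1: 2-byte lead, need 1 cont bytes. acc=0x11
Byte[7]=A4: continuation. acc=(acc<<6)|0x24=0x464
Completed: cp=U+0464 (starts at byte 6)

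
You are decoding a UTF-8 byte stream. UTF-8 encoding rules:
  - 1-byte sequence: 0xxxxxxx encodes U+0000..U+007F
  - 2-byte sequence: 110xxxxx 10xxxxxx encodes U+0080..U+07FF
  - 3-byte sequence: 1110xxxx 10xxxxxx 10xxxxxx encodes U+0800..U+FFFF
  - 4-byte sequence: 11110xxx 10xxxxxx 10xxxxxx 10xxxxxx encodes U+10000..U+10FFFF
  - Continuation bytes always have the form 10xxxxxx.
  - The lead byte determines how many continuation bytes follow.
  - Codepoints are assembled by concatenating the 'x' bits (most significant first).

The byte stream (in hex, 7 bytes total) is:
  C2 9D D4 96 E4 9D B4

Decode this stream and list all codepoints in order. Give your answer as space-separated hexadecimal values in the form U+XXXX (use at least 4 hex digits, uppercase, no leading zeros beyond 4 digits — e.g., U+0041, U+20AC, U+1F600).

Byte[0]=C2: 2-byte lead, need 1 cont bytes. acc=0x2
Byte[1]=9D: continuation. acc=(acc<<6)|0x1D=0x9D
Completed: cp=U+009D (starts at byte 0)
Byte[2]=D4: 2-byte lead, need 1 cont bytes. acc=0x14
Byte[3]=96: continuation. acc=(acc<<6)|0x16=0x516
Completed: cp=U+0516 (starts at byte 2)
Byte[4]=E4: 3-byte lead, need 2 cont bytes. acc=0x4
Byte[5]=9D: continuation. acc=(acc<<6)|0x1D=0x11D
Byte[6]=B4: continuation. acc=(acc<<6)|0x34=0x4774
Completed: cp=U+4774 (starts at byte 4)

Answer: U+009D U+0516 U+4774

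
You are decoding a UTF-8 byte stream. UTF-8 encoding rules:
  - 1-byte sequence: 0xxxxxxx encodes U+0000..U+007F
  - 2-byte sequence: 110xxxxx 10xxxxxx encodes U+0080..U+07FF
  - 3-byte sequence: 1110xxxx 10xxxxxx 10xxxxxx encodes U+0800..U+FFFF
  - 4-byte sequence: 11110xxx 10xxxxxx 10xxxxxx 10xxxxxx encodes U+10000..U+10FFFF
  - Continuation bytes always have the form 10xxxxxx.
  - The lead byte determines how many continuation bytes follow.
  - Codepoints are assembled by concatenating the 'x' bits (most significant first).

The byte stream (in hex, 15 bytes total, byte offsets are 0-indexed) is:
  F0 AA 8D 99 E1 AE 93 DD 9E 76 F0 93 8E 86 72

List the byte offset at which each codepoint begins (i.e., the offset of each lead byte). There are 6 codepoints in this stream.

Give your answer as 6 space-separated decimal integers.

Answer: 0 4 7 9 10 14

Derivation:
Byte[0]=F0: 4-byte lead, need 3 cont bytes. acc=0x0
Byte[1]=AA: continuation. acc=(acc<<6)|0x2A=0x2A
Byte[2]=8D: continuation. acc=(acc<<6)|0x0D=0xA8D
Byte[3]=99: continuation. acc=(acc<<6)|0x19=0x2A359
Completed: cp=U+2A359 (starts at byte 0)
Byte[4]=E1: 3-byte lead, need 2 cont bytes. acc=0x1
Byte[5]=AE: continuation. acc=(acc<<6)|0x2E=0x6E
Byte[6]=93: continuation. acc=(acc<<6)|0x13=0x1B93
Completed: cp=U+1B93 (starts at byte 4)
Byte[7]=DD: 2-byte lead, need 1 cont bytes. acc=0x1D
Byte[8]=9E: continuation. acc=(acc<<6)|0x1E=0x75E
Completed: cp=U+075E (starts at byte 7)
Byte[9]=76: 1-byte ASCII. cp=U+0076
Byte[10]=F0: 4-byte lead, need 3 cont bytes. acc=0x0
Byte[11]=93: continuation. acc=(acc<<6)|0x13=0x13
Byte[12]=8E: continuation. acc=(acc<<6)|0x0E=0x4CE
Byte[13]=86: continuation. acc=(acc<<6)|0x06=0x13386
Completed: cp=U+13386 (starts at byte 10)
Byte[14]=72: 1-byte ASCII. cp=U+0072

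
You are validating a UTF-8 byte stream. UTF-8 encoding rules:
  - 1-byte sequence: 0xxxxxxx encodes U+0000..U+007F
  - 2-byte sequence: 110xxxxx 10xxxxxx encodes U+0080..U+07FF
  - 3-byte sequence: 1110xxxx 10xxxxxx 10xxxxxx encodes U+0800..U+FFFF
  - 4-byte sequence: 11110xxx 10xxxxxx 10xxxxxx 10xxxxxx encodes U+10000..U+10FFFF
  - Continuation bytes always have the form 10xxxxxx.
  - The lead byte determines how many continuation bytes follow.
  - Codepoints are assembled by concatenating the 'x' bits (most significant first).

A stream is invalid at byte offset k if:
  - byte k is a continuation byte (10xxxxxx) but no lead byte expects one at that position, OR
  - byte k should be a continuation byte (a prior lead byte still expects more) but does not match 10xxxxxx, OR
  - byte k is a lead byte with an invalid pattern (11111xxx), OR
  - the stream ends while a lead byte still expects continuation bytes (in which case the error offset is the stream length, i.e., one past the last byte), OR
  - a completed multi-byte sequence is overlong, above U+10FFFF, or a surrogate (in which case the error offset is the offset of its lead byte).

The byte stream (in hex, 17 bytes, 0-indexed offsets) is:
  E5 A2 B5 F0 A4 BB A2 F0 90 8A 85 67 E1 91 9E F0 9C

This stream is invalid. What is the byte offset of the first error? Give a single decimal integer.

Byte[0]=E5: 3-byte lead, need 2 cont bytes. acc=0x5
Byte[1]=A2: continuation. acc=(acc<<6)|0x22=0x162
Byte[2]=B5: continuation. acc=(acc<<6)|0x35=0x58B5
Completed: cp=U+58B5 (starts at byte 0)
Byte[3]=F0: 4-byte lead, need 3 cont bytes. acc=0x0
Byte[4]=A4: continuation. acc=(acc<<6)|0x24=0x24
Byte[5]=BB: continuation. acc=(acc<<6)|0x3B=0x93B
Byte[6]=A2: continuation. acc=(acc<<6)|0x22=0x24EE2
Completed: cp=U+24EE2 (starts at byte 3)
Byte[7]=F0: 4-byte lead, need 3 cont bytes. acc=0x0
Byte[8]=90: continuation. acc=(acc<<6)|0x10=0x10
Byte[9]=8A: continuation. acc=(acc<<6)|0x0A=0x40A
Byte[10]=85: continuation. acc=(acc<<6)|0x05=0x10285
Completed: cp=U+10285 (starts at byte 7)
Byte[11]=67: 1-byte ASCII. cp=U+0067
Byte[12]=E1: 3-byte lead, need 2 cont bytes. acc=0x1
Byte[13]=91: continuation. acc=(acc<<6)|0x11=0x51
Byte[14]=9E: continuation. acc=(acc<<6)|0x1E=0x145E
Completed: cp=U+145E (starts at byte 12)
Byte[15]=F0: 4-byte lead, need 3 cont bytes. acc=0x0
Byte[16]=9C: continuation. acc=(acc<<6)|0x1C=0x1C
Byte[17]: stream ended, expected continuation. INVALID

Answer: 17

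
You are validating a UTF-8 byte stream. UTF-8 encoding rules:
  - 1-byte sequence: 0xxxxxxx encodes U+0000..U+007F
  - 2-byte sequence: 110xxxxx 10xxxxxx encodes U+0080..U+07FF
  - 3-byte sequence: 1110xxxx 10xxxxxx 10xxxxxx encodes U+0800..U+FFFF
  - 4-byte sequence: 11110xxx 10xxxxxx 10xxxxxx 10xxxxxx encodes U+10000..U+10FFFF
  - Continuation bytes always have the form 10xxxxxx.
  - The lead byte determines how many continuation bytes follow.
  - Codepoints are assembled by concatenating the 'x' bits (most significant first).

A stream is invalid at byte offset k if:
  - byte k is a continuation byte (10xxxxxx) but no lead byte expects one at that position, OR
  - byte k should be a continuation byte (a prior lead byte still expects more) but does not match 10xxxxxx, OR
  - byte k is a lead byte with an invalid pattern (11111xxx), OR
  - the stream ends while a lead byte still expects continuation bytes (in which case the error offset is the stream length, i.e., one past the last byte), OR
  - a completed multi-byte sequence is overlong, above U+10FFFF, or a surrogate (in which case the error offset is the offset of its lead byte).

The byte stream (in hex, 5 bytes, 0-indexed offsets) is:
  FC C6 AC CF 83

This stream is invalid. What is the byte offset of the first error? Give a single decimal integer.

Answer: 0

Derivation:
Byte[0]=FC: INVALID lead byte (not 0xxx/110x/1110/11110)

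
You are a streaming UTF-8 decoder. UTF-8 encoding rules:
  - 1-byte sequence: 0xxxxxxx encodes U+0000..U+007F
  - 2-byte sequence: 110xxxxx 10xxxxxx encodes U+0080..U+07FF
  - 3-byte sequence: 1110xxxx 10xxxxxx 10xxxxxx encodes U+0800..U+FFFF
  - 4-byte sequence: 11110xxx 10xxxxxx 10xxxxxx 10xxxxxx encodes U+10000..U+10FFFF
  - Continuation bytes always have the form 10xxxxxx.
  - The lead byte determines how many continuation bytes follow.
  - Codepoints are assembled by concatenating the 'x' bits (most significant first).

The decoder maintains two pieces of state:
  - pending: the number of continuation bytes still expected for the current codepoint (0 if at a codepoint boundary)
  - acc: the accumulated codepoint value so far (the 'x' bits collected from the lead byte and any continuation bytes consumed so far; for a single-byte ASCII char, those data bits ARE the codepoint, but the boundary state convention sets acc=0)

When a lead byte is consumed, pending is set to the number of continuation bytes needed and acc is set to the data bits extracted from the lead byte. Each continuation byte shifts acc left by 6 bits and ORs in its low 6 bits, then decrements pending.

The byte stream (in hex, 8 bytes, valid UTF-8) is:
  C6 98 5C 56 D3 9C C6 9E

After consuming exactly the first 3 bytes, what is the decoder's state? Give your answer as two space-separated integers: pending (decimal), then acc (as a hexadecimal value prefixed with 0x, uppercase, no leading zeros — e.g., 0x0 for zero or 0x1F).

Byte[0]=C6: 2-byte lead. pending=1, acc=0x6
Byte[1]=98: continuation. acc=(acc<<6)|0x18=0x198, pending=0
Byte[2]=5C: 1-byte. pending=0, acc=0x0

Answer: 0 0x0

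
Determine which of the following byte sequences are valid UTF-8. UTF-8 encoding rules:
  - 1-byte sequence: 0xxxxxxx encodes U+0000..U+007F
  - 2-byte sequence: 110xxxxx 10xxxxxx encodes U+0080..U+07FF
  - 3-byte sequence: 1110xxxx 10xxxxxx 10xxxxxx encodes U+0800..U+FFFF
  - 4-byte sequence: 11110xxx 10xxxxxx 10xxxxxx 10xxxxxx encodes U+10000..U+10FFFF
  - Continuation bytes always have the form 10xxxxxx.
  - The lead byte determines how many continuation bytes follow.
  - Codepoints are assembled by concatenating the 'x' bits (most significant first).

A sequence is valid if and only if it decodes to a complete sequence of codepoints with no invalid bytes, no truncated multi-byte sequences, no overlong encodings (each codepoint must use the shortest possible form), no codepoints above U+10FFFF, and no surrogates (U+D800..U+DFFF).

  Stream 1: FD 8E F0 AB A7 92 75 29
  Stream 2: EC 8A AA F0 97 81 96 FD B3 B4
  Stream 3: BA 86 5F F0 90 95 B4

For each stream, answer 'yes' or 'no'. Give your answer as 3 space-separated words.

Stream 1: error at byte offset 0. INVALID
Stream 2: error at byte offset 7. INVALID
Stream 3: error at byte offset 0. INVALID

Answer: no no no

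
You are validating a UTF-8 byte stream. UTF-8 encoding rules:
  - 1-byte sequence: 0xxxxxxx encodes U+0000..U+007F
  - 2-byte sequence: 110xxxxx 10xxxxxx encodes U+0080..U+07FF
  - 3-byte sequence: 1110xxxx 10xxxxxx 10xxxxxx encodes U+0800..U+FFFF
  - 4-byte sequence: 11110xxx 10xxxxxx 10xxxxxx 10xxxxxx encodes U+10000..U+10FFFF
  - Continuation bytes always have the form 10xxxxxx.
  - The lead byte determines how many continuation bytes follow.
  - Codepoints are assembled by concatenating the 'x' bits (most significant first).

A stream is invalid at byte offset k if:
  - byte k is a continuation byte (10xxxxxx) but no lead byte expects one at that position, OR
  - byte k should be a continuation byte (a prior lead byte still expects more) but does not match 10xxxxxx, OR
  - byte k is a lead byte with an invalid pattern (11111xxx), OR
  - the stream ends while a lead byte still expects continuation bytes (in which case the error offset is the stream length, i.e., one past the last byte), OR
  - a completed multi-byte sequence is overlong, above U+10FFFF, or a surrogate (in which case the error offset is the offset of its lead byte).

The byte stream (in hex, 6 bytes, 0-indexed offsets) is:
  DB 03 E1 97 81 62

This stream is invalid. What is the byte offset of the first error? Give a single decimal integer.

Answer: 1

Derivation:
Byte[0]=DB: 2-byte lead, need 1 cont bytes. acc=0x1B
Byte[1]=03: expected 10xxxxxx continuation. INVALID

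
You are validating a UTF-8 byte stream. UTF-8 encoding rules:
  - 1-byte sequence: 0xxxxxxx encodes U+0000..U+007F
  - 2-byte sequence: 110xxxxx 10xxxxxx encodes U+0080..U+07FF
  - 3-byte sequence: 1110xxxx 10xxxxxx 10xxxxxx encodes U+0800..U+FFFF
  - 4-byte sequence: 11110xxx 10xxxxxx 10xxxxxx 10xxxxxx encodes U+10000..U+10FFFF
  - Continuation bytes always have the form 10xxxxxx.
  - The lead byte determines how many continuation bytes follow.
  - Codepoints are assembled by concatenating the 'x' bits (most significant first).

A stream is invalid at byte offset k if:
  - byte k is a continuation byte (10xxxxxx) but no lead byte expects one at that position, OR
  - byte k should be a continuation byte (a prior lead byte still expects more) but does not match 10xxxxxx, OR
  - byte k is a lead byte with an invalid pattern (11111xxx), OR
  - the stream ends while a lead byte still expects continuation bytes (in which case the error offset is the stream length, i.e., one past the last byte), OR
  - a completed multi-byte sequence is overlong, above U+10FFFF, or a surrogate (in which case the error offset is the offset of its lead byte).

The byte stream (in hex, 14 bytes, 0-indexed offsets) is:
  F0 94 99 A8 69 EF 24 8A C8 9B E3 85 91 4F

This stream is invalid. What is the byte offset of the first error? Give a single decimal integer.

Answer: 6

Derivation:
Byte[0]=F0: 4-byte lead, need 3 cont bytes. acc=0x0
Byte[1]=94: continuation. acc=(acc<<6)|0x14=0x14
Byte[2]=99: continuation. acc=(acc<<6)|0x19=0x519
Byte[3]=A8: continuation. acc=(acc<<6)|0x28=0x14668
Completed: cp=U+14668 (starts at byte 0)
Byte[4]=69: 1-byte ASCII. cp=U+0069
Byte[5]=EF: 3-byte lead, need 2 cont bytes. acc=0xF
Byte[6]=24: expected 10xxxxxx continuation. INVALID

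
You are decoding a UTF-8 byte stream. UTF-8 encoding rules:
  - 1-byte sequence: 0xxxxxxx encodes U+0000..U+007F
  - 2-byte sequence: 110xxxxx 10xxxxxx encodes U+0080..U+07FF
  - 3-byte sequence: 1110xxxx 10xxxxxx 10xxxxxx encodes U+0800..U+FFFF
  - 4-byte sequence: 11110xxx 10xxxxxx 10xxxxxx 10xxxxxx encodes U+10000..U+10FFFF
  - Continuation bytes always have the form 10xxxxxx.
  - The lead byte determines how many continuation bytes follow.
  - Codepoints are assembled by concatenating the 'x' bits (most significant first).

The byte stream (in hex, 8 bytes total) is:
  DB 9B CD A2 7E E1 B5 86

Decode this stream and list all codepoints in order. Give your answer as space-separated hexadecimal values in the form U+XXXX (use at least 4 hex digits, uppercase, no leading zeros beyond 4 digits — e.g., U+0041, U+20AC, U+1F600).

Byte[0]=DB: 2-byte lead, need 1 cont bytes. acc=0x1B
Byte[1]=9B: continuation. acc=(acc<<6)|0x1B=0x6DB
Completed: cp=U+06DB (starts at byte 0)
Byte[2]=CD: 2-byte lead, need 1 cont bytes. acc=0xD
Byte[3]=A2: continuation. acc=(acc<<6)|0x22=0x362
Completed: cp=U+0362 (starts at byte 2)
Byte[4]=7E: 1-byte ASCII. cp=U+007E
Byte[5]=E1: 3-byte lead, need 2 cont bytes. acc=0x1
Byte[6]=B5: continuation. acc=(acc<<6)|0x35=0x75
Byte[7]=86: continuation. acc=(acc<<6)|0x06=0x1D46
Completed: cp=U+1D46 (starts at byte 5)

Answer: U+06DB U+0362 U+007E U+1D46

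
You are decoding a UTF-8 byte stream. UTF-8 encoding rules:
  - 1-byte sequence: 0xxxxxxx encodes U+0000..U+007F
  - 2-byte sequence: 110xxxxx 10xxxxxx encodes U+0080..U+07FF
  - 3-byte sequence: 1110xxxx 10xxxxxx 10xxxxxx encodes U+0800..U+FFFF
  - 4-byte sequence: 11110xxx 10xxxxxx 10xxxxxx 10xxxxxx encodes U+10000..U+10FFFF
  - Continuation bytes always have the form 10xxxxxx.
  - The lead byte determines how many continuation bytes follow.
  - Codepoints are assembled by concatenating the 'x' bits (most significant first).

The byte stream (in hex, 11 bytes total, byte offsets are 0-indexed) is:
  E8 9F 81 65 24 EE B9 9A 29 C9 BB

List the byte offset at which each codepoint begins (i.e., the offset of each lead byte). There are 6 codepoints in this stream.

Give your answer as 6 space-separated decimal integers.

Byte[0]=E8: 3-byte lead, need 2 cont bytes. acc=0x8
Byte[1]=9F: continuation. acc=(acc<<6)|0x1F=0x21F
Byte[2]=81: continuation. acc=(acc<<6)|0x01=0x87C1
Completed: cp=U+87C1 (starts at byte 0)
Byte[3]=65: 1-byte ASCII. cp=U+0065
Byte[4]=24: 1-byte ASCII. cp=U+0024
Byte[5]=EE: 3-byte lead, need 2 cont bytes. acc=0xE
Byte[6]=B9: continuation. acc=(acc<<6)|0x39=0x3B9
Byte[7]=9A: continuation. acc=(acc<<6)|0x1A=0xEE5A
Completed: cp=U+EE5A (starts at byte 5)
Byte[8]=29: 1-byte ASCII. cp=U+0029
Byte[9]=C9: 2-byte lead, need 1 cont bytes. acc=0x9
Byte[10]=BB: continuation. acc=(acc<<6)|0x3B=0x27B
Completed: cp=U+027B (starts at byte 9)

Answer: 0 3 4 5 8 9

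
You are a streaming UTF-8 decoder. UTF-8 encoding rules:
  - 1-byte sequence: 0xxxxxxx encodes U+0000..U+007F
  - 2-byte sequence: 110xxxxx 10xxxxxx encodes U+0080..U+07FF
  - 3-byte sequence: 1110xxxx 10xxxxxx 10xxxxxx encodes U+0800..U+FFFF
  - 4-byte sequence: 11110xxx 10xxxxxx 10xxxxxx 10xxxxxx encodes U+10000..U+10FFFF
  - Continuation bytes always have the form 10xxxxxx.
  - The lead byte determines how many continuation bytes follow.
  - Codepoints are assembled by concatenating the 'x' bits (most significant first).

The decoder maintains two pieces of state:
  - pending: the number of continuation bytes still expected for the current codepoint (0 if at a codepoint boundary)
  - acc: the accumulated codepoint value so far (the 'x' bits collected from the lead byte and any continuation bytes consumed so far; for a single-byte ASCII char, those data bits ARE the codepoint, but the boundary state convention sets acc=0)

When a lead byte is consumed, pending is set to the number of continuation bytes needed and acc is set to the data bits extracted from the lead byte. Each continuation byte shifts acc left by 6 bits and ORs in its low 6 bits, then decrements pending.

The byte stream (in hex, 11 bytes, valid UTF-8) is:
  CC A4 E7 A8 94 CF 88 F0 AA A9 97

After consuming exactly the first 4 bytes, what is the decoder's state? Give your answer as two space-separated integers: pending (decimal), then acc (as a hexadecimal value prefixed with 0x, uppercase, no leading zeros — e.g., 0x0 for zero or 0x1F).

Byte[0]=CC: 2-byte lead. pending=1, acc=0xC
Byte[1]=A4: continuation. acc=(acc<<6)|0x24=0x324, pending=0
Byte[2]=E7: 3-byte lead. pending=2, acc=0x7
Byte[3]=A8: continuation. acc=(acc<<6)|0x28=0x1E8, pending=1

Answer: 1 0x1E8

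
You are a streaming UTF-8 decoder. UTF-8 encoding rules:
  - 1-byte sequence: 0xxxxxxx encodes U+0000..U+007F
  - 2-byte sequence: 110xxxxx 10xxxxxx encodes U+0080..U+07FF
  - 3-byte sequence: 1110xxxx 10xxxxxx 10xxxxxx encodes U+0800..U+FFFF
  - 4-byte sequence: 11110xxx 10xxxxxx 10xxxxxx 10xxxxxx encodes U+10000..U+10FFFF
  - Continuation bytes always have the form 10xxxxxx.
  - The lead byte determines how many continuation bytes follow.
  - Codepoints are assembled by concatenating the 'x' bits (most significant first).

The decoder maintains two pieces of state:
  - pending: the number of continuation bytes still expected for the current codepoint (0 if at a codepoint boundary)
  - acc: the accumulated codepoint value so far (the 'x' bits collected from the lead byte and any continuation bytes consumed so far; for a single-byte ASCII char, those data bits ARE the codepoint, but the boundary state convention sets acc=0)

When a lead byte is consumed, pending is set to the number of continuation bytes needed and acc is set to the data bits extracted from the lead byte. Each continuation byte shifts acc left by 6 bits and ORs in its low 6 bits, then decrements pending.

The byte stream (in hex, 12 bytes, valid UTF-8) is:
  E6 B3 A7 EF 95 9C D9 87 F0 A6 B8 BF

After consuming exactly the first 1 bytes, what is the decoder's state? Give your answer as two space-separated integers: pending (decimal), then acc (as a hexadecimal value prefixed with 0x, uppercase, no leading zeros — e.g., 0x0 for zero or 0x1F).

Answer: 2 0x6

Derivation:
Byte[0]=E6: 3-byte lead. pending=2, acc=0x6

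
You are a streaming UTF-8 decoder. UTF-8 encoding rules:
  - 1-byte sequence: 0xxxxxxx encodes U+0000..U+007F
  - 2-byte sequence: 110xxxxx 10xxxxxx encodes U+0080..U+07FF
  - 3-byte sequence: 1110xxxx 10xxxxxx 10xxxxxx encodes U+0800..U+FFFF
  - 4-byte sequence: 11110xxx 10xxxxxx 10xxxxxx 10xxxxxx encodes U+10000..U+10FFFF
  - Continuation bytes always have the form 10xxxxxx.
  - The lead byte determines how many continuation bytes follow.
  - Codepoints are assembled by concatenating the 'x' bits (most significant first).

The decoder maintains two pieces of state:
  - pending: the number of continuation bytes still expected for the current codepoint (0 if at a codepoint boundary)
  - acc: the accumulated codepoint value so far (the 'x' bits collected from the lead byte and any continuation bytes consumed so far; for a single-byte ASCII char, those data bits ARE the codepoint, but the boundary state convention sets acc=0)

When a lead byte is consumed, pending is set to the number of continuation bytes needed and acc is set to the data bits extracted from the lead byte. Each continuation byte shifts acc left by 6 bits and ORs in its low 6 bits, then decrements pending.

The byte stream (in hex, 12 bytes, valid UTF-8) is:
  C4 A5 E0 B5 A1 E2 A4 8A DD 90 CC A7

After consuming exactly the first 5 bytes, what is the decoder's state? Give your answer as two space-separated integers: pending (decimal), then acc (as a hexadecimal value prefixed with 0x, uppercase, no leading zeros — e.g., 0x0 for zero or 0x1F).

Byte[0]=C4: 2-byte lead. pending=1, acc=0x4
Byte[1]=A5: continuation. acc=(acc<<6)|0x25=0x125, pending=0
Byte[2]=E0: 3-byte lead. pending=2, acc=0x0
Byte[3]=B5: continuation. acc=(acc<<6)|0x35=0x35, pending=1
Byte[4]=A1: continuation. acc=(acc<<6)|0x21=0xD61, pending=0

Answer: 0 0xD61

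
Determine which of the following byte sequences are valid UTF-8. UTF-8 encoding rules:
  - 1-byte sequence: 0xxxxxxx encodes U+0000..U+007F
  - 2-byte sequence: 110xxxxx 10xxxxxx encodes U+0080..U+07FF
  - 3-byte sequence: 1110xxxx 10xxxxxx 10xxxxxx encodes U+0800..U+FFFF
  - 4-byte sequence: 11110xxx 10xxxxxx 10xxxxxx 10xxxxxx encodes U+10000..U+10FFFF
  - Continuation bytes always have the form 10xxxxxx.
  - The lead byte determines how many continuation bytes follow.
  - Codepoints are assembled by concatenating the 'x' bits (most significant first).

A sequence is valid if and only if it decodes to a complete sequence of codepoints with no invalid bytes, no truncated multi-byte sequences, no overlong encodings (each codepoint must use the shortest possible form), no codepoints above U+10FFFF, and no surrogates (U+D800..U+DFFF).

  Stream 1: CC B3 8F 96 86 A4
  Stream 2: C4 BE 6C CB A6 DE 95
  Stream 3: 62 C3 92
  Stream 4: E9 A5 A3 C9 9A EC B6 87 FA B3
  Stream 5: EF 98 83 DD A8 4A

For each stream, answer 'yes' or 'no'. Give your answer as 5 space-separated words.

Stream 1: error at byte offset 2. INVALID
Stream 2: decodes cleanly. VALID
Stream 3: decodes cleanly. VALID
Stream 4: error at byte offset 8. INVALID
Stream 5: decodes cleanly. VALID

Answer: no yes yes no yes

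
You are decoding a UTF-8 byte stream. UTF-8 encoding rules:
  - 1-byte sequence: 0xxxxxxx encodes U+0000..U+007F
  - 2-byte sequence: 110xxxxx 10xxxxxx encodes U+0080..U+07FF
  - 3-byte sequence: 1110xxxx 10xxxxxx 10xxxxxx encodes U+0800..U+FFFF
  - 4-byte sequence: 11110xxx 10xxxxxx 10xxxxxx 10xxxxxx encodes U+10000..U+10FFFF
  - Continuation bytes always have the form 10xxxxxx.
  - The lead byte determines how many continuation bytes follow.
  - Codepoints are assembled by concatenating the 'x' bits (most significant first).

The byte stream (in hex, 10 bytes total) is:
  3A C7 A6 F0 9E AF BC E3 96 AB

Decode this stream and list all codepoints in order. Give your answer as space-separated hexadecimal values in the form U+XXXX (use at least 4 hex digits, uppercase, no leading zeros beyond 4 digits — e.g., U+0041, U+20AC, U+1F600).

Byte[0]=3A: 1-byte ASCII. cp=U+003A
Byte[1]=C7: 2-byte lead, need 1 cont bytes. acc=0x7
Byte[2]=A6: continuation. acc=(acc<<6)|0x26=0x1E6
Completed: cp=U+01E6 (starts at byte 1)
Byte[3]=F0: 4-byte lead, need 3 cont bytes. acc=0x0
Byte[4]=9E: continuation. acc=(acc<<6)|0x1E=0x1E
Byte[5]=AF: continuation. acc=(acc<<6)|0x2F=0x7AF
Byte[6]=BC: continuation. acc=(acc<<6)|0x3C=0x1EBFC
Completed: cp=U+1EBFC (starts at byte 3)
Byte[7]=E3: 3-byte lead, need 2 cont bytes. acc=0x3
Byte[8]=96: continuation. acc=(acc<<6)|0x16=0xD6
Byte[9]=AB: continuation. acc=(acc<<6)|0x2B=0x35AB
Completed: cp=U+35AB (starts at byte 7)

Answer: U+003A U+01E6 U+1EBFC U+35AB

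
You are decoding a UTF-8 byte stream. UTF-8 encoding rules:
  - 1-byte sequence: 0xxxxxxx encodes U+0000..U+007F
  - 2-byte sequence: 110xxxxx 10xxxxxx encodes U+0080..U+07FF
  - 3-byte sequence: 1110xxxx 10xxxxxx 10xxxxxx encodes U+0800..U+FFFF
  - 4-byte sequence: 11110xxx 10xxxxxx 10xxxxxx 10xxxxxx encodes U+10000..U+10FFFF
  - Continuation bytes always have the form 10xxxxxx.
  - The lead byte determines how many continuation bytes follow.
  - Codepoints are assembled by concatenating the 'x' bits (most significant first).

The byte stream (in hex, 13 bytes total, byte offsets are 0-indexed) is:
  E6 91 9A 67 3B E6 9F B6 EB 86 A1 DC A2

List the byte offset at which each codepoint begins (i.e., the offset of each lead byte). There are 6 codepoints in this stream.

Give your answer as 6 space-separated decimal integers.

Byte[0]=E6: 3-byte lead, need 2 cont bytes. acc=0x6
Byte[1]=91: continuation. acc=(acc<<6)|0x11=0x191
Byte[2]=9A: continuation. acc=(acc<<6)|0x1A=0x645A
Completed: cp=U+645A (starts at byte 0)
Byte[3]=67: 1-byte ASCII. cp=U+0067
Byte[4]=3B: 1-byte ASCII. cp=U+003B
Byte[5]=E6: 3-byte lead, need 2 cont bytes. acc=0x6
Byte[6]=9F: continuation. acc=(acc<<6)|0x1F=0x19F
Byte[7]=B6: continuation. acc=(acc<<6)|0x36=0x67F6
Completed: cp=U+67F6 (starts at byte 5)
Byte[8]=EB: 3-byte lead, need 2 cont bytes. acc=0xB
Byte[9]=86: continuation. acc=(acc<<6)|0x06=0x2C6
Byte[10]=A1: continuation. acc=(acc<<6)|0x21=0xB1A1
Completed: cp=U+B1A1 (starts at byte 8)
Byte[11]=DC: 2-byte lead, need 1 cont bytes. acc=0x1C
Byte[12]=A2: continuation. acc=(acc<<6)|0x22=0x722
Completed: cp=U+0722 (starts at byte 11)

Answer: 0 3 4 5 8 11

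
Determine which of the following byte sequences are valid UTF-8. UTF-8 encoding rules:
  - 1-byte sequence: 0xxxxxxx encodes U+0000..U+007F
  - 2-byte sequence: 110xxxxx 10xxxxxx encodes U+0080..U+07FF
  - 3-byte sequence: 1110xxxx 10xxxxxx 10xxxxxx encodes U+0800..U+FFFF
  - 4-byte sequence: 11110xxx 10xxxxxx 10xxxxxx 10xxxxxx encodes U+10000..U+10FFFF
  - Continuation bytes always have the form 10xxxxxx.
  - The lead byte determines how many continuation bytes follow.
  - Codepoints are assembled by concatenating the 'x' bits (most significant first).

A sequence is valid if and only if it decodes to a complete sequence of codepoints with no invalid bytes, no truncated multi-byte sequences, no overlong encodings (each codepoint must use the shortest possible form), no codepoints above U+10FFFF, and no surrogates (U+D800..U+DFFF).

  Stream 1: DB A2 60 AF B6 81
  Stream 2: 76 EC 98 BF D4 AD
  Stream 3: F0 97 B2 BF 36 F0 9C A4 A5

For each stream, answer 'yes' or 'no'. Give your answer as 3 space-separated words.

Answer: no yes yes

Derivation:
Stream 1: error at byte offset 3. INVALID
Stream 2: decodes cleanly. VALID
Stream 3: decodes cleanly. VALID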